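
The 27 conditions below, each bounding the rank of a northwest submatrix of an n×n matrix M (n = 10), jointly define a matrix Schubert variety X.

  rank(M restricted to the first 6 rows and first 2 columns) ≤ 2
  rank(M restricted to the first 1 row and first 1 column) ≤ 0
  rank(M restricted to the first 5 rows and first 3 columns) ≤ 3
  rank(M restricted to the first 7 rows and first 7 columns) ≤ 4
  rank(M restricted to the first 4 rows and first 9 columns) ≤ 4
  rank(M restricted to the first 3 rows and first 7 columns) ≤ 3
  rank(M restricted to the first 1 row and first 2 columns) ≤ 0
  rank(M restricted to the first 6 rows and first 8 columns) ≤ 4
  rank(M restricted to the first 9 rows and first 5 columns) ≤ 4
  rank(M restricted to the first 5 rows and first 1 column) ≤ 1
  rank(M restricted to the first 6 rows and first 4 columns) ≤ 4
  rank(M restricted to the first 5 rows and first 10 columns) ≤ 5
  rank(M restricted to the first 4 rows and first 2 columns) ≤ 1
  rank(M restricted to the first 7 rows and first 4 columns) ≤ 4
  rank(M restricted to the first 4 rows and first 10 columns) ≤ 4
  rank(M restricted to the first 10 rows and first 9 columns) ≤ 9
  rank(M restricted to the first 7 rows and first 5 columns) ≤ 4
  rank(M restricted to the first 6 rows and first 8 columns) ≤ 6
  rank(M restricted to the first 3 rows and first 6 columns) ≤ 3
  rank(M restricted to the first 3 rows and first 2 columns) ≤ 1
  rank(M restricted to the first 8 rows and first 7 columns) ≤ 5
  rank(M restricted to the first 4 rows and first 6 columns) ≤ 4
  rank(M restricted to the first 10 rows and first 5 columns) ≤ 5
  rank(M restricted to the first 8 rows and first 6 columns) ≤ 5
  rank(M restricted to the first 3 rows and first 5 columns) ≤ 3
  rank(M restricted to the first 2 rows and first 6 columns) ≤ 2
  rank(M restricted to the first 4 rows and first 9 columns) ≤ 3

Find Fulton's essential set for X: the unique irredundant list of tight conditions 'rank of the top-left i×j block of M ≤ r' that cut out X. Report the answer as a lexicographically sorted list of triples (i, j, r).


Propagating the 27 rank bounds to every northwest block:

  row 1: 0 0 1 1 1 1 1 1 1 1
  row 2: 1 1 2 2 2 2 2 2 2 2
  row 3: 1 1 2 3 3 3 3 3 3 3
  row 4: 1 1 2 3 3 3 3 3 3 4
  row 5: 1 2 3 4 4 4 4 4 4 5
  row 6: 1 2 3 4 4 4 4 4 5 6
  row 7: 1 2 3 4 4 4 4 5 6 7
  row 8: 1 2 3 4 4 5 5 6 7 8
  row 9: 1 2 3 4 4 5 6 7 8 9
  row 10: 1 2 3 4 5 6 7 8 9 10

giving w = (3, 1, 4, 10, 2, 9, 8, 6, 7, 5) via Δ²R.

Fulton essential set (6 of the 18 Rothe cells):

[(1, 2, 0), (4, 2, 1), (4, 9, 3), (6, 8, 4), (7, 7, 4), (9, 5, 4)]


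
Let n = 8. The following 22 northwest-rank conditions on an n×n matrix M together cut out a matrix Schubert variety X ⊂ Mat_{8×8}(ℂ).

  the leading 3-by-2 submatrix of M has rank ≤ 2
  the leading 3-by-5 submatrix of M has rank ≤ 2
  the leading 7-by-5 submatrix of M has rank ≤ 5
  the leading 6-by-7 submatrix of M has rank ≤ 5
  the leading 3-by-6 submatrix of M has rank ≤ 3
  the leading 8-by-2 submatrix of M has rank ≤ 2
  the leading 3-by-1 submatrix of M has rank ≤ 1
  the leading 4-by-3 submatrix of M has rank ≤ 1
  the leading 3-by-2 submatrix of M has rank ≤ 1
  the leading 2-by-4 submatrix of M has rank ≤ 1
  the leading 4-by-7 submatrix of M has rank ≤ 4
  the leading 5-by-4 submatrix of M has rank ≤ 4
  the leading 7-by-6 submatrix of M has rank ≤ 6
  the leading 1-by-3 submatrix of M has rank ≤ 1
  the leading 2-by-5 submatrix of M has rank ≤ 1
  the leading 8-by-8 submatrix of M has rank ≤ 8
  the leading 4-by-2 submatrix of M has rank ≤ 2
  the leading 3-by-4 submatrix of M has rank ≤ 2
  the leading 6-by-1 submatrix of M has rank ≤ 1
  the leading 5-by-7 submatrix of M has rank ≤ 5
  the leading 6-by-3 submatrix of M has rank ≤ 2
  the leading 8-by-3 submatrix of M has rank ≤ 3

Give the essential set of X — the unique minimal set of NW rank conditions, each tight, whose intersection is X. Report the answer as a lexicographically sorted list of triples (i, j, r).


Propagating the 22 rank bounds to every northwest block:

  i=1: 1, 1, 1, 1, 1, 1, 1, 1
  i=2: 1, 1, 1, 1, 1, 2, 2, 2
  i=3: 1, 1, 1, 2, 2, 3, 3, 3
  i=4: 1, 1, 1, 2, 3, 4, 4, 4
  i=5: 1, 2, 2, 3, 4, 5, 5, 5
  i=6: 1, 2, 2, 3, 4, 5, 5, 6
  i=7: 1, 2, 3, 4, 5, 6, 6, 7
  i=8: 1, 2, 3, 4, 5, 6, 7, 8

hence w(1..8) = (1, 6, 4, 5, 2, 8, 3, 7).

Fulton essential set (4 of the 10 Rothe cells):

[(2, 5, 1), (4, 3, 1), (6, 3, 2), (6, 7, 5)]


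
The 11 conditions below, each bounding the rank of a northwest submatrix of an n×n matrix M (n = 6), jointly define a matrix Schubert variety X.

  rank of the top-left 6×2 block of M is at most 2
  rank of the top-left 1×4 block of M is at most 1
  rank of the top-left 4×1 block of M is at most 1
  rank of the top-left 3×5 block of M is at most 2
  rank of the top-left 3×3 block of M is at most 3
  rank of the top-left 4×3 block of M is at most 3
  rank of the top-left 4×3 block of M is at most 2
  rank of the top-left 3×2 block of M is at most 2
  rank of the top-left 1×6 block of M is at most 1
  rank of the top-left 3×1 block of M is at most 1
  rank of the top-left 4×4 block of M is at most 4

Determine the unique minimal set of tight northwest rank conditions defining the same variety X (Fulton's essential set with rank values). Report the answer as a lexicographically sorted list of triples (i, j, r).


The tightest implied rank at each (i,j), from the 11 conditions:

  row 1: 1  1  1  1  1  1
  row 2: 1  2  2  2  2  2
  row 3: 1  2  2  2  2  3
  row 4: 1  2  2  3  3  4
  row 5: 1  2  3  4  4  5
  row 6: 1  2  3  4  5  6

second differences of R give the permutation w = (1, 2, 6, 4, 3, 5).

ℓ(w)=4; the 2 essential cells (i,j,r):

[(3, 5, 2), (4, 3, 2)]


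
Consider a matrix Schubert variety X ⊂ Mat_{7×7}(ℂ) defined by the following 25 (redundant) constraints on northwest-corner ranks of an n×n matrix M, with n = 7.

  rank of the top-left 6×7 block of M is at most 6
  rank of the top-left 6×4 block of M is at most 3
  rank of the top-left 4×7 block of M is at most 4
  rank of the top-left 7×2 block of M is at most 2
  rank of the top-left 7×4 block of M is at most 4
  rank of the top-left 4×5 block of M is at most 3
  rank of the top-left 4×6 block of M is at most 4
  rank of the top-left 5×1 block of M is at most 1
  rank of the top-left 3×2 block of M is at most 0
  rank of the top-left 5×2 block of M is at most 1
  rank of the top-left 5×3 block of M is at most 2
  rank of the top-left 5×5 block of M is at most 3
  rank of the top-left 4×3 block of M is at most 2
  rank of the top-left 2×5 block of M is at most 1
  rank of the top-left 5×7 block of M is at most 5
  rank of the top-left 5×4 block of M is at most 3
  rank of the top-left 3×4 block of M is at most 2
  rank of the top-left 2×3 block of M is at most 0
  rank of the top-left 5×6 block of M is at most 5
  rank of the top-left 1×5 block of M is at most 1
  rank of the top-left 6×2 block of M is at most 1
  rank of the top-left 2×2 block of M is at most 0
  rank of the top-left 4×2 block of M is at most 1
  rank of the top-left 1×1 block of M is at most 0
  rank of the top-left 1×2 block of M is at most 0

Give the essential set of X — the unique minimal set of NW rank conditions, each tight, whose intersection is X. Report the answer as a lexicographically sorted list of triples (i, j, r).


Propagating the 25 rank bounds to every northwest block:

  i=1: 0, 0, 0, 1, 1, 1, 1
  i=2: 0, 0, 0, 1, 1, 2, 2
  i=3: 0, 0, 1, 2, 2, 3, 3
  i=4: 1, 1, 2, 3, 3, 4, 4
  i=5: 1, 1, 2, 3, 3, 4, 5
  i=6: 1, 1, 2, 3, 4, 5, 6
  i=7: 1, 2, 3, 4, 5, 6, 7

reading off 1-entries of Δ²R: w = (4, 6, 3, 1, 7, 5, 2).

|D(w)|=12, |Ess(w)|=5:

[(2, 3, 0), (2, 5, 1), (3, 2, 0), (5, 5, 3), (6, 2, 1)]


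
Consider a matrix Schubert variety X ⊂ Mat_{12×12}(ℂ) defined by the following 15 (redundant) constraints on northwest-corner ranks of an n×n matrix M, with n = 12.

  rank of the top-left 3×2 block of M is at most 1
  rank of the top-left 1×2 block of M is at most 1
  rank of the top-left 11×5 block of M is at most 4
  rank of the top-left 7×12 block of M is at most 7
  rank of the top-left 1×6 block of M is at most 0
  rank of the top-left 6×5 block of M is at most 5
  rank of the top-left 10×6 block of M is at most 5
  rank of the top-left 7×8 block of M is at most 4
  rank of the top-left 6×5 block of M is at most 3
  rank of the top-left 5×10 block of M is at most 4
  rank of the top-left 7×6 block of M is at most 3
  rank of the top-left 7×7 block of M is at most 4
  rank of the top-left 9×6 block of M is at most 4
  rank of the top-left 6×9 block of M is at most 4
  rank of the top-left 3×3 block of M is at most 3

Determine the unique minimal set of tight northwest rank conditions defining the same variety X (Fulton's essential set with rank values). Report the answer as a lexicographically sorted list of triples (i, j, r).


Computing R[i][j] = min implied NW-rank bound (n=12, 15 conditions):

  0 0 0 0 0 0 1 1 1 1 1 1
  1 1 1 1 1 1 2 2 2 2 2 2
  1 1 2 2 2 2 3 3 3 3 3 3
  1 2 3 3 3 3 4 4 4 4 4 4
  1 2 3 3 3 3 4 4 4 4 5 5
  1 2 3 3 3 3 4 4 4 5 6 6
  1 2 3 3 3 3 4 4 5 6 7 7
  1 2 3 4 4 4 5 5 6 7 8 8
  1 2 3 4 4 4 5 6 7 8 9 9
  1 2 3 4 4 5 6 7 8 9 10 10
  1 2 3 4 4 5 6 7 8 9 10 11
  1 2 3 4 5 6 7 8 9 10 11 12

reading off 1-entries of Δ²R: w = (7, 1, 3, 2, 11, 10, 9, 4, 8, 6, 12, 5).

Fulton essential set (8 of the 26 Rothe cells):

[(1, 6, 0), (3, 2, 1), (5, 10, 4), (6, 9, 4), (7, 6, 3), (7, 8, 4), (9, 6, 4), (11, 5, 4)]


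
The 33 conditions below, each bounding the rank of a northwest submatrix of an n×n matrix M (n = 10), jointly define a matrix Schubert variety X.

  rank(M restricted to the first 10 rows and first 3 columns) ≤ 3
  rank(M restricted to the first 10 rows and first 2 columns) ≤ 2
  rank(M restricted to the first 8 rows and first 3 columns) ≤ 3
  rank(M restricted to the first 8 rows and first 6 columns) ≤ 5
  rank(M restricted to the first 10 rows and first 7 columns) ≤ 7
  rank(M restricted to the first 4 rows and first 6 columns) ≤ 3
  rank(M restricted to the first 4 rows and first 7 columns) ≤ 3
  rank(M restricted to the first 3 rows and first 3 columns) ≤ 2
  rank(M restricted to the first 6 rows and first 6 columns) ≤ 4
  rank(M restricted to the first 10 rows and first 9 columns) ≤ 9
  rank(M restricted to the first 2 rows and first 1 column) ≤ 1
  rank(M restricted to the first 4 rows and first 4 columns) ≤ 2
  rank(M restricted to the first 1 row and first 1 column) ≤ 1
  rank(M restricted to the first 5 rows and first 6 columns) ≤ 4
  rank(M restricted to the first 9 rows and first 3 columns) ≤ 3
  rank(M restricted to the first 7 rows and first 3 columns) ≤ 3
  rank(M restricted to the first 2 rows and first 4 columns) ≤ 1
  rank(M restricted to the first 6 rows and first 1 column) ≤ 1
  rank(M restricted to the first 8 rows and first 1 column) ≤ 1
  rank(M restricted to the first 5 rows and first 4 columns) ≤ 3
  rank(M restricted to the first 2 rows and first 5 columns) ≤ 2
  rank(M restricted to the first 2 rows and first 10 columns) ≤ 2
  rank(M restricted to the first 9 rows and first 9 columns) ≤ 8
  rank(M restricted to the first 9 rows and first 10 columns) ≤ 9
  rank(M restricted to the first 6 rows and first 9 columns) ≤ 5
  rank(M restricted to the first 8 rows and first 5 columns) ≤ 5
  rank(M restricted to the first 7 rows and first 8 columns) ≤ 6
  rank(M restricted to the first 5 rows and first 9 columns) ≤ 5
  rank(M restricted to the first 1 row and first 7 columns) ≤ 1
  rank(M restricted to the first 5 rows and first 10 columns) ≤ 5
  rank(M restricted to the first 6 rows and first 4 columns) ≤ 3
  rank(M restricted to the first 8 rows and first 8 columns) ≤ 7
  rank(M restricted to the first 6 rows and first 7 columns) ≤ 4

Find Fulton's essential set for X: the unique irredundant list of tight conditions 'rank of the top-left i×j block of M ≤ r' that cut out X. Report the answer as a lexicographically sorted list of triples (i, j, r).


Propagating the 33 rank bounds to every northwest block:

  row 1: 1 | 1 | 1 | 1 | 1 | 1 | 1 | 1 | 1 | 1
  row 2: 1 | 1 | 1 | 1 | 2 | 2 | 2 | 2 | 2 | 2
  row 3: 1 | 2 | 2 | 2 | 3 | 3 | 3 | 3 | 3 | 3
  row 4: 1 | 2 | 2 | 2 | 3 | 3 | 3 | 4 | 4 | 4
  row 5: 1 | 2 | 3 | 3 | 4 | 4 | 4 | 5 | 5 | 5
  row 6: 1 | 2 | 3 | 3 | 4 | 4 | 4 | 5 | 5 | 6
  row 7: 1 | 2 | 3 | 4 | 5 | 5 | 5 | 6 | 6 | 7
  row 8: 1 | 2 | 3 | 4 | 5 | 5 | 6 | 7 | 7 | 8
  row 9: 1 | 2 | 3 | 4 | 5 | 6 | 7 | 8 | 8 | 9
  row 10: 1 | 2 | 3 | 4 | 5 | 6 | 7 | 8 | 9 | 10

giving w = (1, 5, 2, 8, 3, 10, 4, 7, 6, 9) via Δ²R.

Fulton essential set (7 of the 12 Rothe cells):

[(2, 4, 1), (4, 4, 2), (4, 7, 3), (6, 4, 3), (6, 7, 4), (6, 9, 5), (8, 6, 5)]


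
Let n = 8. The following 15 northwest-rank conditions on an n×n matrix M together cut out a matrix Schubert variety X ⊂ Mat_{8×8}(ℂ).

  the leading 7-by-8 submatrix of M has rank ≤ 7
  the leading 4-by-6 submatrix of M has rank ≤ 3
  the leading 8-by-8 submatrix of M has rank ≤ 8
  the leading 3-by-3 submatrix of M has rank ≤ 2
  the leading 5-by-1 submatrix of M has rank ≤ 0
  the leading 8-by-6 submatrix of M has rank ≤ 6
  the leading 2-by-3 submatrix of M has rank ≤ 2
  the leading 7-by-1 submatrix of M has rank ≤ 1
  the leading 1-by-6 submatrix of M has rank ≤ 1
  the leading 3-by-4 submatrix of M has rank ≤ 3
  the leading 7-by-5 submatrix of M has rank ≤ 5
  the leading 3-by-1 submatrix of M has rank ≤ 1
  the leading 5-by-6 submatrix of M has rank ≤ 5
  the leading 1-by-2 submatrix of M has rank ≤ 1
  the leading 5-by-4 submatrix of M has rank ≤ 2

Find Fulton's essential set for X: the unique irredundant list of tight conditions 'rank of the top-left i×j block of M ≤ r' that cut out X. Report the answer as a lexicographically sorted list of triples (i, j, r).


Recovering R(i,j) via the rank-extension bound from the 15 conditions:

  0  1  1  1  1  1  1  1
  0  1  2  2  2  2  2  2
  0  1  2  2  3  3  3  3
  0  1  2  2  3  3  4  4
  0  1  2  2  3  4  5  5
  1  2  3  3  4  5  6  6
  1  2  3  4  5  6  7  7
  1  2  3  4  5  6  7  8

giving w = (2, 3, 5, 7, 6, 1, 4, 8) via Δ²R.

ℓ(w)=9; the 3 essential cells (i,j,r):

[(4, 6, 3), (5, 1, 0), (5, 4, 2)]


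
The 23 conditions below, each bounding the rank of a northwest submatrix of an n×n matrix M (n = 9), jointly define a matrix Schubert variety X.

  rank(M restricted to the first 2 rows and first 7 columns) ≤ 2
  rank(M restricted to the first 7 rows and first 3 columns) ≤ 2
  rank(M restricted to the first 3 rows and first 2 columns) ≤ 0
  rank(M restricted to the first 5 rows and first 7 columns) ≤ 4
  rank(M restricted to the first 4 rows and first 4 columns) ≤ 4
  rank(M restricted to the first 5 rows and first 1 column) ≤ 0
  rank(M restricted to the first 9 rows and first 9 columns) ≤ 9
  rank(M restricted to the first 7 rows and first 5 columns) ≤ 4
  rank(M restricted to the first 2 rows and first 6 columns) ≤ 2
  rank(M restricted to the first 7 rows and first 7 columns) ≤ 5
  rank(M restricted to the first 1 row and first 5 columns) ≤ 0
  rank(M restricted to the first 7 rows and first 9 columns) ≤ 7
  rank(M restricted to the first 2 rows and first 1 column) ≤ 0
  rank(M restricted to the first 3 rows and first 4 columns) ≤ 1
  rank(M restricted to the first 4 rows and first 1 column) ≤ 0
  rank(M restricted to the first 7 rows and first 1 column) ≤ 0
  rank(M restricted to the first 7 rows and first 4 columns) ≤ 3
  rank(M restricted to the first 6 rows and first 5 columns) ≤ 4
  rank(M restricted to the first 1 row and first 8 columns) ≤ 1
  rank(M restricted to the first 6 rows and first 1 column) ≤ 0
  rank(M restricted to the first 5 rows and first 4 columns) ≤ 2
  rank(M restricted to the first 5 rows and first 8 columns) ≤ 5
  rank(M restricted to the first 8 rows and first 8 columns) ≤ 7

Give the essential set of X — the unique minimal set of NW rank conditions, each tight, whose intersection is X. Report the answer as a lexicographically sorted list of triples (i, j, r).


Reconstructing r_w from the 23 given conditions:

  i=1: 0, 0, 0, 0, 0, 1, 1, 1, 1
  i=2: 0, 0, 1, 1, 1, 2, 2, 2, 2
  i=3: 0, 0, 1, 1, 2, 3, 3, 3, 3
  i=4: 0, 1, 2, 2, 3, 4, 4, 4, 4
  i=5: 0, 1, 2, 2, 3, 4, 4, 5, 5
  i=6: 0, 1, 2, 3, 4, 5, 5, 6, 6
  i=7: 0, 1, 2, 3, 4, 5, 5, 6, 7
  i=8: 1, 2, 3, 4, 5, 6, 6, 7, 8
  i=9: 1, 2, 3, 4, 5, 6, 7, 8, 9

so w = (6, 3, 5, 2, 8, 4, 9, 1, 7).

|D(w)|=17, |Ess(w)|=7:

[(1, 5, 0), (3, 2, 0), (3, 4, 1), (5, 4, 2), (5, 7, 4), (7, 1, 0), (7, 7, 5)]


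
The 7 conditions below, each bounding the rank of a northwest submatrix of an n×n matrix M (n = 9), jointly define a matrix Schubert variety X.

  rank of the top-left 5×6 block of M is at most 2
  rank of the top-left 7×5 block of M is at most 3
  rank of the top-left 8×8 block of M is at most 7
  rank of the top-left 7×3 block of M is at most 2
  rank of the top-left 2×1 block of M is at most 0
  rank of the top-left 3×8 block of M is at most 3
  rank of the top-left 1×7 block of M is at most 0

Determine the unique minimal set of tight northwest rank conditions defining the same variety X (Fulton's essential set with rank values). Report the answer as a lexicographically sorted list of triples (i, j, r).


The tightest implied rank at each (i,j), from the 7 conditions:

  i=1: 0 | 0 | 0 | 0 | 0 | 0 | 0 | 1 | 1
  i=2: 0 | 1 | 1 | 1 | 1 | 1 | 1 | 2 | 2
  i=3: 1 | 2 | 2 | 2 | 2 | 2 | 2 | 3 | 3
  i=4: 1 | 2 | 2 | 2 | 2 | 2 | 3 | 4 | 4
  i=5: 1 | 2 | 2 | 2 | 2 | 2 | 3 | 4 | 5
  i=6: 1 | 2 | 2 | 3 | 3 | 3 | 4 | 5 | 6
  i=7: 1 | 2 | 2 | 3 | 3 | 4 | 5 | 6 | 7
  i=8: 1 | 2 | 3 | 4 | 4 | 5 | 6 | 7 | 8
  i=9: 1 | 2 | 3 | 4 | 5 | 6 | 7 | 8 | 9

so w = (8, 2, 1, 7, 9, 4, 6, 3, 5).

5 SE-corners of the 19-cell Rothe diagram give Ess(w):

[(1, 7, 0), (2, 1, 0), (5, 6, 2), (7, 3, 2), (7, 5, 3)]


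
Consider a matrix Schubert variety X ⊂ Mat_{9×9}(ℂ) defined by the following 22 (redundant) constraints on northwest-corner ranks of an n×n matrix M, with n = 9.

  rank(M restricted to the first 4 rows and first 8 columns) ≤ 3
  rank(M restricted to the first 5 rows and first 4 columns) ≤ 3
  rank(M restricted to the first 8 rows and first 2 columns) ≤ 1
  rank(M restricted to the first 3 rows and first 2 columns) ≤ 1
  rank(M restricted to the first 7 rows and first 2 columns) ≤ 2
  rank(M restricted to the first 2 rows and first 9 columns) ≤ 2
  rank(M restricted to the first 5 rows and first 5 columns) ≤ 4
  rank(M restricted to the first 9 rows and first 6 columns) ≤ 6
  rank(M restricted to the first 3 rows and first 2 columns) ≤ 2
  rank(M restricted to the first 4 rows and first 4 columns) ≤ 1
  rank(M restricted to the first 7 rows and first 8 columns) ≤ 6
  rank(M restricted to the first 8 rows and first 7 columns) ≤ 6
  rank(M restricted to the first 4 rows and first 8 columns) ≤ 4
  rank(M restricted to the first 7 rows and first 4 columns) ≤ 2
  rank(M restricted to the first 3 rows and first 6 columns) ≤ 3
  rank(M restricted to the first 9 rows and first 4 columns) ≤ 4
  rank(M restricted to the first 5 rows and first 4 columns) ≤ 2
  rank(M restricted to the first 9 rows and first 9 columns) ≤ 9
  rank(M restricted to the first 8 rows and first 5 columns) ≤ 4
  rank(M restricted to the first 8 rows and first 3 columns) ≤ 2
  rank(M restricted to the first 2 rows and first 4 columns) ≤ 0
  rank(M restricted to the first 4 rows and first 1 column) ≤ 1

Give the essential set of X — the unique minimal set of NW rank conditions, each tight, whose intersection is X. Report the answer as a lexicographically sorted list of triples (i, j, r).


Recovering R(i,j) via the rank-extension bound from the 22 conditions:

  row 1: 0 0 0 0 1 1 1 1 1
  row 2: 0 0 0 0 1 2 2 2 2
  row 3: 1 1 1 1 2 3 3 3 3
  row 4: 1 1 1 1 2 3 3 3 4
  row 5: 1 1 2 2 3 4 4 4 5
  row 6: 1 1 2 2 3 4 5 5 6
  row 7: 1 1 2 2 3 4 5 6 7
  row 8: 1 1 2 3 4 5 6 7 8
  row 9: 1 2 3 4 5 6 7 8 9

the unique w with this rank table is (5, 6, 1, 9, 3, 7, 8, 4, 2).

Rothe diagram D(w) (19 cells), 5 SE-corners (essential conditions):

[(2, 4, 0), (4, 4, 1), (4, 8, 3), (7, 4, 2), (8, 2, 1)]


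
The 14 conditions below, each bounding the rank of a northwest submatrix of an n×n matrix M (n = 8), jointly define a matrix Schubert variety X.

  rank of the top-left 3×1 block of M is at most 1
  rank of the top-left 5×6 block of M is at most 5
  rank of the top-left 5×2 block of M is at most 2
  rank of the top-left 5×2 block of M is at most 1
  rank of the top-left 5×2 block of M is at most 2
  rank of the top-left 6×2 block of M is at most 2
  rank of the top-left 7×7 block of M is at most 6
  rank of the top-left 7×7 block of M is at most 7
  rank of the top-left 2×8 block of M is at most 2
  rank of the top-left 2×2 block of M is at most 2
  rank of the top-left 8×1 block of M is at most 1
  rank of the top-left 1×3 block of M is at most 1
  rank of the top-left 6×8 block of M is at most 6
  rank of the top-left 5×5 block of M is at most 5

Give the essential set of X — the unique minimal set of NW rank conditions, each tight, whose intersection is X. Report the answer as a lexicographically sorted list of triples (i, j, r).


Rank table r_w(8×8) implied by the 14 constraints:

  i=1: 1 1 1 1 1 1 1 1
  i=2: 1 1 2 2 2 2 2 2
  i=3: 1 1 2 3 3 3 3 3
  i=4: 1 1 2 3 4 4 4 4
  i=5: 1 1 2 3 4 5 5 5
  i=6: 1 2 3 4 5 6 6 6
  i=7: 1 2 3 4 5 6 6 7
  i=8: 1 2 3 4 5 6 7 8

second differences of R give the permutation w = (1, 3, 4, 5, 6, 2, 8, 7).

ℓ(w)=5; the 2 essential cells (i,j,r):

[(5, 2, 1), (7, 7, 6)]


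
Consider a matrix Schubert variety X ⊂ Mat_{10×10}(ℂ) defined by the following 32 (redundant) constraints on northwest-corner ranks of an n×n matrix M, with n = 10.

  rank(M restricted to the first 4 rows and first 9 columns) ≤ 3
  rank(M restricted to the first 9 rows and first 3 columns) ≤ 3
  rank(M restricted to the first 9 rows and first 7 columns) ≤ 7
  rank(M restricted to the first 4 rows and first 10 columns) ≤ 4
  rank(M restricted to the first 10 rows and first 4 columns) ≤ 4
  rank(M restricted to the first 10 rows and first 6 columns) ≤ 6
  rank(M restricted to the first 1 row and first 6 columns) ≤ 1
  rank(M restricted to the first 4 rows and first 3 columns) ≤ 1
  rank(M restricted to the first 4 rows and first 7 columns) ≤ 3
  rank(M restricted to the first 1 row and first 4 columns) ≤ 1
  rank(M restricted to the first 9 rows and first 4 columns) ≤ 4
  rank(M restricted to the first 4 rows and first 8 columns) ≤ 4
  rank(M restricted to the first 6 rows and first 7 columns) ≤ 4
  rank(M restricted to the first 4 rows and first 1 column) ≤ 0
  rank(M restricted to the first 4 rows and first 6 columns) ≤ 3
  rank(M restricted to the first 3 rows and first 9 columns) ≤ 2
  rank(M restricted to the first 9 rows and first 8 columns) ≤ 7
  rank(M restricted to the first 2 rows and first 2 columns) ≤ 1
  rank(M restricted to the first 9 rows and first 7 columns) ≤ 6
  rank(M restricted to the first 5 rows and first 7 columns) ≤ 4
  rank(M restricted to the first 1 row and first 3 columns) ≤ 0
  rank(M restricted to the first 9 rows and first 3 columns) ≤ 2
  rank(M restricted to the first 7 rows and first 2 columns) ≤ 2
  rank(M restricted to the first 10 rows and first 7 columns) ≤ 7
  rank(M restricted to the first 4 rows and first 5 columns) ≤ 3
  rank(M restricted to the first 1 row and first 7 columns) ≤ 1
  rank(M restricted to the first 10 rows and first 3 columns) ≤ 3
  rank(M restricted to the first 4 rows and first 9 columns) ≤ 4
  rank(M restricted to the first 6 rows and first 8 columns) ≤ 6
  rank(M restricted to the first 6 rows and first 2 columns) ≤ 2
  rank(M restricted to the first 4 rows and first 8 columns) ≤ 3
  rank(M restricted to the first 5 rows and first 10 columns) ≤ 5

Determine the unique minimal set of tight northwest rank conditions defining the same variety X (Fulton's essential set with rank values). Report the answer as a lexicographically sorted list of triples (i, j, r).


The tightest implied rank at each (i,j), from the 32 conditions:

  i=1: 0 | 0 | 0 | 1 | 1 | 1 | 1 | 1 | 1 | 1
  i=2: 0 | 1 | 1 | 2 | 2 | 2 | 2 | 2 | 2 | 2
  i=3: 0 | 1 | 1 | 2 | 2 | 2 | 2 | 2 | 2 | 3
  i=4: 0 | 1 | 1 | 2 | 3 | 3 | 3 | 3 | 3 | 4
  i=5: 1 | 2 | 2 | 3 | 4 | 4 | 4 | 4 | 4 | 5
  i=6: 1 | 2 | 2 | 3 | 4 | 4 | 4 | 5 | 5 | 6
  i=7: 1 | 2 | 2 | 3 | 4 | 5 | 5 | 6 | 6 | 7
  i=8: 1 | 2 | 2 | 3 | 4 | 5 | 6 | 7 | 7 | 8
  i=9: 1 | 2 | 2 | 3 | 4 | 5 | 6 | 7 | 8 | 9
  i=10: 1 | 2 | 3 | 4 | 5 | 6 | 7 | 8 | 9 | 10

so w = (4, 2, 10, 5, 1, 8, 6, 7, 9, 3).

Rothe diagram D(w) (19 cells), 6 SE-corners (essential conditions):

[(1, 3, 0), (3, 9, 2), (4, 1, 0), (4, 3, 1), (6, 7, 4), (9, 3, 2)]


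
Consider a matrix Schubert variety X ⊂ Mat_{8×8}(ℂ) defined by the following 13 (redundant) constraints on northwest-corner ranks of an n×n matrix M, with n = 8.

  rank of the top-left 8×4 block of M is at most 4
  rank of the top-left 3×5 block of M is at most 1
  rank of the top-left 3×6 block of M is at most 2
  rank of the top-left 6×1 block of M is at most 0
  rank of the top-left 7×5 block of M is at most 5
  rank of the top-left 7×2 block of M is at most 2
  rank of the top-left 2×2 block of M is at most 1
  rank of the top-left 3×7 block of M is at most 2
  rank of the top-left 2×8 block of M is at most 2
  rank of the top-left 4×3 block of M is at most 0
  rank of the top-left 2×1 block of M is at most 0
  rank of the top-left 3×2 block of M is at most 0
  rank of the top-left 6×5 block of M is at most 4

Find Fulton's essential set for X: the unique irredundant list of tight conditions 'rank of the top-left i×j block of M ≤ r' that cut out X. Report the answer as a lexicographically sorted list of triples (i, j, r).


Reconstructing r_w from the 13 given conditions:

  R[1]: 0 0 0 1 1 1 1 1
  R[2]: 0 0 0 1 1 2 2 2
  R[3]: 0 0 0 1 1 2 2 3
  R[4]: 0 0 0 1 2 3 3 4
  R[5]: 0 1 1 2 3 4 4 5
  R[6]: 0 1 2 3 4 5 5 6
  R[7]: 1 2 3 4 5 6 6 7
  R[8]: 1 2 3 4 5 6 7 8

second differences of R give the permutation w = (4, 6, 8, 5, 2, 3, 1, 7).

D(w) has 17 cells with 4 SE-corners; essential set:

[(3, 5, 1), (3, 7, 2), (4, 3, 0), (6, 1, 0)]


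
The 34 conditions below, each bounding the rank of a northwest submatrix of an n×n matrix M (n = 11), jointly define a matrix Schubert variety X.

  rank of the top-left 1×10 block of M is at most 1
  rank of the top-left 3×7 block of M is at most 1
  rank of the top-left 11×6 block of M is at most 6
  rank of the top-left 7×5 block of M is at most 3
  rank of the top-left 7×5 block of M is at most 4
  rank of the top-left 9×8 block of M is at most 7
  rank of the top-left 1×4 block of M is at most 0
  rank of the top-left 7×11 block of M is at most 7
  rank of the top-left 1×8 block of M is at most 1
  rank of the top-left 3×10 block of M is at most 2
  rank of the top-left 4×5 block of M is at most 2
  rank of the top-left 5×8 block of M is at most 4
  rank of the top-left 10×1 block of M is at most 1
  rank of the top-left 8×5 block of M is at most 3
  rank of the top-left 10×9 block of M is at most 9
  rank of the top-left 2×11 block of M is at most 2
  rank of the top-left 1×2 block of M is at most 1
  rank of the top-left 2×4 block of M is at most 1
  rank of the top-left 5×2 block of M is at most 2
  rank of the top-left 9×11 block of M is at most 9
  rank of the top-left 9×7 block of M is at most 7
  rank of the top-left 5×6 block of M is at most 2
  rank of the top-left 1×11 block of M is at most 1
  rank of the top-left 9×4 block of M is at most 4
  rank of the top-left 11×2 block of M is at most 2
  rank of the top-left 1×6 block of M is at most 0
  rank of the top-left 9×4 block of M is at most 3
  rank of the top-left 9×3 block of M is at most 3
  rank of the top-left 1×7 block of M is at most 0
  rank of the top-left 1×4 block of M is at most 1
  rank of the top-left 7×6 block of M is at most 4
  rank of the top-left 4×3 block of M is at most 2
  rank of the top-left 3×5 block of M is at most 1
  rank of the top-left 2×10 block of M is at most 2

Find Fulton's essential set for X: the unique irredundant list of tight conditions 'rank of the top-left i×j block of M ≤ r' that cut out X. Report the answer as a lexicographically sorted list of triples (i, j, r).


Recovering R(i,j) via the rank-extension bound from the 34 conditions:

  0, 0, 0, 0, 0, 0, 0, 1, 1, 1, 1
  1, 1, 1, 1, 1, 1, 1, 2, 2, 2, 2
  1, 1, 1, 1, 1, 1, 1, 2, 2, 2, 3
  1, 2, 2, 2, 2, 2, 2, 3, 3, 3, 4
  1, 2, 2, 2, 2, 2, 3, 4, 4, 4, 5
  1, 2, 3, 3, 3, 3, 4, 5, 5, 5, 6
  1, 2, 3, 3, 3, 4, 5, 6, 6, 6, 7
  1, 2, 3, 3, 3, 4, 5, 6, 7, 7, 8
  1, 2, 3, 3, 4, 5, 6, 7, 8, 8, 9
  1, 2, 3, 4, 5, 6, 7, 8, 9, 9, 10
  1, 2, 3, 4, 5, 6, 7, 8, 9, 10, 11

second differences of R give the permutation w = (8, 1, 11, 2, 7, 3, 6, 9, 5, 4, 10).

ℓ(w)=24; the 6 essential cells (i,j,r):

[(1, 7, 0), (3, 7, 1), (3, 10, 2), (5, 6, 2), (8, 5, 3), (9, 4, 3)]


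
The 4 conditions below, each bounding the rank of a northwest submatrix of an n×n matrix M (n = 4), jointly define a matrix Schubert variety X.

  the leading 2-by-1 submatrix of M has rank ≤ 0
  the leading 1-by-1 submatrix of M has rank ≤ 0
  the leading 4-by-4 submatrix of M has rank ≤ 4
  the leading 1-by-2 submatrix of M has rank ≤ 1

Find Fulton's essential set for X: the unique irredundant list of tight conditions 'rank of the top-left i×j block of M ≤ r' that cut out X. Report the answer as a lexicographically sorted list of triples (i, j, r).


Recovering R(i,j) via the rank-extension bound from the 4 conditions:

  i=1: 0 1 1 1
  i=2: 0 1 2 2
  i=3: 1 2 3 3
  i=4: 1 2 3 4

so w = (2, 3, 1, 4).

D(w) has 2 cells with 1 SE-corner; essential set:

[(2, 1, 0)]


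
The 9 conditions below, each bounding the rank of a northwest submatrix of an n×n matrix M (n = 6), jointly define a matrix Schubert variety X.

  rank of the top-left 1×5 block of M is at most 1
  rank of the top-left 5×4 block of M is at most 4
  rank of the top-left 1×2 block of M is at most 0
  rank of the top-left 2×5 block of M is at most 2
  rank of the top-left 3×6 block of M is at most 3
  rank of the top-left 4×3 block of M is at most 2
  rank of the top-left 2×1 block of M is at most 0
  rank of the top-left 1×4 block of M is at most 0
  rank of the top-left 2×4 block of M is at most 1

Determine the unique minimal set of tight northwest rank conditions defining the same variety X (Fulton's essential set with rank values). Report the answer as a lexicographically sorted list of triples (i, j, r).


The tightest implied rank at each (i,j), from the 9 conditions:

  0 0 0 0 1 1
  0 1 1 1 2 2
  1 2 2 2 3 3
  1 2 2 3 4 4
  1 2 3 4 5 5
  1 2 3 4 5 6

so w = (5, 2, 1, 4, 3, 6).

Fulton essential set (3 of the 6 Rothe cells):

[(1, 4, 0), (2, 1, 0), (4, 3, 2)]


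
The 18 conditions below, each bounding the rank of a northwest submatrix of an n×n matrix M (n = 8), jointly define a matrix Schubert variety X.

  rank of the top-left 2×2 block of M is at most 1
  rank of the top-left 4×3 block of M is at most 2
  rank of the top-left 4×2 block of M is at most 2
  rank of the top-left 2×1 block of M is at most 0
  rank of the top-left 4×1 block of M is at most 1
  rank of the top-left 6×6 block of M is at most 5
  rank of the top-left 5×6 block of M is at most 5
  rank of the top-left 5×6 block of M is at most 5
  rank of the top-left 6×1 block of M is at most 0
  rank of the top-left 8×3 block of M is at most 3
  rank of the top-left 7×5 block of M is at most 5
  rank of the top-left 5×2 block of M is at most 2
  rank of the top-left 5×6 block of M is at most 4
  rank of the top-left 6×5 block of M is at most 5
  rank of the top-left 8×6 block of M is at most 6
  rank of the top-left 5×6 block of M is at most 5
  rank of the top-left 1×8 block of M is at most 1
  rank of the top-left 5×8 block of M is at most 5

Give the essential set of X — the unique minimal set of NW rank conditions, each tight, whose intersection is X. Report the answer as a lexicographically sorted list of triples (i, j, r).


Propagating the 18 rank bounds to every northwest block:

  0  1  1  1  1  1  1  1
  0  1  2  2  2  2  2  2
  0  1  2  3  3  3  3  3
  0  1  2  3  4  4  4  4
  0  1  2  3  4  4  5  5
  0  1  2  3  4  5  6  6
  1  2  3  4  5  6  7  7
  1  2  3  4  5  6  7  8

the unique w with this rank table is (2, 3, 4, 5, 7, 6, 1, 8).

Rothe diagram D(w) (7 cells), 2 SE-corners (essential conditions):

[(5, 6, 4), (6, 1, 0)]


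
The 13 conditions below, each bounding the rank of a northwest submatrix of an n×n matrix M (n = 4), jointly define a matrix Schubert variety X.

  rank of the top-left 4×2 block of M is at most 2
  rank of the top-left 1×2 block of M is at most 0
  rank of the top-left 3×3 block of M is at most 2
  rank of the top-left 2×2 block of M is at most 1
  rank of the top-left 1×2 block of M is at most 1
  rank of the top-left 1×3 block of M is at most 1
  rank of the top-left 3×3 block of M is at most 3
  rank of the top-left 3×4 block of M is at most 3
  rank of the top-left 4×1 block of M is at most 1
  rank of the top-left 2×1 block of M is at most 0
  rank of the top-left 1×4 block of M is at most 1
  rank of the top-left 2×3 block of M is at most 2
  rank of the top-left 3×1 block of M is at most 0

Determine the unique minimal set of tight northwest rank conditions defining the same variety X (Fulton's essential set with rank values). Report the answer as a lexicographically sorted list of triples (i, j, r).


Rank table r_w(4×4) implied by the 13 constraints:

  R[1]: 0 0 1 1
  R[2]: 0 1 2 2
  R[3]: 0 1 2 3
  R[4]: 1 2 3 4

so w = (3, 2, 4, 1).

Rothe diagram D(w) (4 cells), 2 SE-corners (essential conditions):

[(1, 2, 0), (3, 1, 0)]


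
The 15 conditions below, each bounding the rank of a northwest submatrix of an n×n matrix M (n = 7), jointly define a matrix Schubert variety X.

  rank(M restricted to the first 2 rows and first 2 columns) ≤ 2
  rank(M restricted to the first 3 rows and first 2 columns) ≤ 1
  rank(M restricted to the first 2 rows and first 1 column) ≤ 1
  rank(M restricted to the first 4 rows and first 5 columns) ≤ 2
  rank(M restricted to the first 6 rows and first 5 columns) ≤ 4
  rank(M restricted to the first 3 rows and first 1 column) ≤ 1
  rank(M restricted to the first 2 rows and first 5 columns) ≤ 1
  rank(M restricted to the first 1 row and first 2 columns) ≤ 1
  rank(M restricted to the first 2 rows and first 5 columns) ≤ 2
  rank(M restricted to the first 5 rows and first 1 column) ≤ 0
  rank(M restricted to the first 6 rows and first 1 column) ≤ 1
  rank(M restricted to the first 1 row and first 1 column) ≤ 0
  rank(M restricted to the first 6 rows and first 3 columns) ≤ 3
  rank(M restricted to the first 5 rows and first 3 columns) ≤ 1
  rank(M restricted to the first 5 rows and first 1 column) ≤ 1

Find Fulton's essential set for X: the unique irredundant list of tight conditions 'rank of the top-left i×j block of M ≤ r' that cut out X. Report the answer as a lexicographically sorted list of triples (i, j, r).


Propagating the 15 rank bounds to every northwest block:

  row 1: 0 | 1 | 1 | 1 | 1 | 1 | 1
  row 2: 0 | 1 | 1 | 1 | 1 | 2 | 2
  row 3: 0 | 1 | 1 | 2 | 2 | 3 | 3
  row 4: 0 | 1 | 1 | 2 | 2 | 3 | 4
  row 5: 0 | 1 | 1 | 2 | 3 | 4 | 5
  row 6: 1 | 2 | 2 | 3 | 4 | 5 | 6
  row 7: 1 | 2 | 3 | 4 | 5 | 6 | 7

reading off 1-entries of Δ²R: w = (2, 6, 4, 7, 5, 1, 3).

Fulton essential set (4 of the 12 Rothe cells):

[(2, 5, 1), (4, 5, 2), (5, 1, 0), (5, 3, 1)]


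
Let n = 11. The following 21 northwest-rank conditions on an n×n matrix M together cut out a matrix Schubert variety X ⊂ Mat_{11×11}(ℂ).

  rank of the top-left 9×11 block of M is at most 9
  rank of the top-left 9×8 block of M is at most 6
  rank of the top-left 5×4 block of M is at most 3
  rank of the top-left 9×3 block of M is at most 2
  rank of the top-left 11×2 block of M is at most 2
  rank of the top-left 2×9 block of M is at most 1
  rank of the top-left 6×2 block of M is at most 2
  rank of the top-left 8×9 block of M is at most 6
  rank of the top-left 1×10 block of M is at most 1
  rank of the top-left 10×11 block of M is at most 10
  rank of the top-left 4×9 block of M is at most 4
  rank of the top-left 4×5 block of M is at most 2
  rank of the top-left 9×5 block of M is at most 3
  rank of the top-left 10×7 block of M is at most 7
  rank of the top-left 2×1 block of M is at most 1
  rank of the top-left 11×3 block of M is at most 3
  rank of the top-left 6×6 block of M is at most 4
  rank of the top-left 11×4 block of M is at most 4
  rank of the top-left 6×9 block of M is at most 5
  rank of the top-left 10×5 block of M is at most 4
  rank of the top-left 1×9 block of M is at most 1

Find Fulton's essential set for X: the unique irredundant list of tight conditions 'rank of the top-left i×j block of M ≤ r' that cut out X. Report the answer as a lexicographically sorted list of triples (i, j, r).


Computing R[i][j] = min implied NW-rank bound (n=11, 21 conditions):

  row 1: 1, 1, 1, 1, 1, 1, 1, 1, 1, 1, 1
  row 2: 1, 1, 1, 1, 1, 1, 1, 1, 1, 2, 2
  row 3: 1, 2, 2, 2, 2, 2, 2, 2, 2, 3, 3
  row 4: 1, 2, 2, 2, 2, 3, 3, 3, 3, 4, 4
  row 5: 1, 2, 2, 3, 3, 4, 4, 4, 4, 5, 5
  row 6: 1, 2, 2, 3, 3, 4, 5, 5, 5, 6, 6
  row 7: 1, 2, 2, 3, 3, 4, 5, 6, 6, 7, 7
  row 8: 1, 2, 2, 3, 3, 4, 5, 6, 6, 7, 8
  row 9: 1, 2, 2, 3, 3, 4, 5, 6, 7, 8, 9
  row 10: 1, 2, 3, 4, 4, 5, 6, 7, 8, 9, 10
  row 11: 1, 2, 3, 4, 5, 6, 7, 8, 9, 10, 11

giving w = (1, 10, 2, 6, 4, 7, 8, 11, 9, 3, 5) via Δ²R.

D(w) has 21 cells with 5 SE-corners; essential set:

[(2, 9, 1), (4, 5, 2), (8, 9, 6), (9, 3, 2), (9, 5, 3)]


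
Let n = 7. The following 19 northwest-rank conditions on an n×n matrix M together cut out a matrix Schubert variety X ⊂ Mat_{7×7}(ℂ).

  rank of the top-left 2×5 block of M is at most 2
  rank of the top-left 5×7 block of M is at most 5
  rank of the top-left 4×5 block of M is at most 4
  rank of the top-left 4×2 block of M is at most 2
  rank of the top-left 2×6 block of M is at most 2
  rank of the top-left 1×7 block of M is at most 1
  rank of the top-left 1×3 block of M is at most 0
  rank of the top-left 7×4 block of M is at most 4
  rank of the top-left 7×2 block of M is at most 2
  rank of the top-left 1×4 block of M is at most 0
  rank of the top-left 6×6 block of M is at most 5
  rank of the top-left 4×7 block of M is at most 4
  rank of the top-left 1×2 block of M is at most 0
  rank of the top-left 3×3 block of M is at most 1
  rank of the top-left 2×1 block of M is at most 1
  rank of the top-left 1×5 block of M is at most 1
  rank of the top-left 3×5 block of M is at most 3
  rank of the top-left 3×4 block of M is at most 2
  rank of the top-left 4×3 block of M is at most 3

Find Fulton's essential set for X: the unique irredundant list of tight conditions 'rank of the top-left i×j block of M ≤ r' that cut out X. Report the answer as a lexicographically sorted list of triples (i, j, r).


Reconstructing r_w from the 19 given conditions:

  R[1]: 0 0 0 0 1 1 1
  R[2]: 1 1 1 1 2 2 2
  R[3]: 1 1 1 2 3 3 3
  R[4]: 1 2 2 3 4 4 4
  R[5]: 1 2 3 4 5 5 5
  R[6]: 1 2 3 4 5 5 6
  R[7]: 1 2 3 4 5 6 7

hence w(1..7) = (5, 1, 4, 2, 3, 7, 6).

ℓ(w)=7; the 3 essential cells (i,j,r):

[(1, 4, 0), (3, 3, 1), (6, 6, 5)]


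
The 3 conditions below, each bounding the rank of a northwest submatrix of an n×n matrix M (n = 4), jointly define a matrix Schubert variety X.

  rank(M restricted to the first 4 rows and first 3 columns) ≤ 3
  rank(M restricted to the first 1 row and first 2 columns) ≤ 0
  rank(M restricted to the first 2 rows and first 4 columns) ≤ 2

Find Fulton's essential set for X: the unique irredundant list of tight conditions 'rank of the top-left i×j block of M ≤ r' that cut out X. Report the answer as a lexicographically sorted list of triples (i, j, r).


Reconstructing r_w from the 3 given conditions:

  0 0 1 1
  1 1 2 2
  1 2 3 3
  1 2 3 4

second differences of R give the permutation w = (3, 1, 2, 4).

1 SE-corner of the 2-cell Rothe diagram gives Ess(w):

[(1, 2, 0)]
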